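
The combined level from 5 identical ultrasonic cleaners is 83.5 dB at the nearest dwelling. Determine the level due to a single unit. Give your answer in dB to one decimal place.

Dividing the total intensity by 5 lowers the level by 10·log₁₀ 5 = 6.990 dB: L₁ = 83.5 − 6.990.

76.5 dB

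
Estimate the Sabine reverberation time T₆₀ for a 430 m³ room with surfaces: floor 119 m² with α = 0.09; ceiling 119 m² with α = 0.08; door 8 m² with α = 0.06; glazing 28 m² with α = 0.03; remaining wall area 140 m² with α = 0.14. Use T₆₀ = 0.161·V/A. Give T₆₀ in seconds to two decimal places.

1.68 s

Summing Sᵢαᵢ: 119·0.09 + 119·0.08 + 8·0.06 + 28·0.03 + 140·0.14 = 41.15 m².
T₆₀ = 0.161·V/A = 0.161·430/41.15 = 1.682 s.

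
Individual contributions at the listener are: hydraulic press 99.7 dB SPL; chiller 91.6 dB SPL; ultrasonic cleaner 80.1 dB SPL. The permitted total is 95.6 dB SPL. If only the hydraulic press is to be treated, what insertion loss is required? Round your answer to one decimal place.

6.5 dB

The untreated sources together contribute 10^(91.6/10) + 10^(80.1/10) = 1.548e+09, i.e. 91.90 dB SPL.
The limit corresponds to 10^(95.6/10) = 3.631e+09; subtracting the fixed part leaves 2.083e+09 for the hydraulic press, i.e. 93.19 dB SPL.
So the hydraulic press must be reduced from 99.7 to 93.19 dB SPL: IL = 6.51 dB.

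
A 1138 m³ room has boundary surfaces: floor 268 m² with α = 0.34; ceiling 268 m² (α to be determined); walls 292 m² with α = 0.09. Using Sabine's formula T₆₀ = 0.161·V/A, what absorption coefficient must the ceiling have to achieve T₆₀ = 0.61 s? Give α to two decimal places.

0.68

From T₆₀ = 0.161·V/A, the target T₆₀ = 0.61 s needs A = 0.161·1138/0.61 = 300.36 m².
Absorption from the other surfaces = 268·0.34 + 292·0.09 = 117.40 m², so the ceiling must supply 182.96 m² over 268 m².
α = 182.96/268 = 0.683.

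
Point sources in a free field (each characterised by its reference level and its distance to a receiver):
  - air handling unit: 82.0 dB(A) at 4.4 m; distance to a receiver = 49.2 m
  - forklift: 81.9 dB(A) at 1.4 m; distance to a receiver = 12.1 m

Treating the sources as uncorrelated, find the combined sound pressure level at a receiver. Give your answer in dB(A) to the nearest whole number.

First find each source's level at the receiver (point-source: −20·log₁₀(r/r_ref)), then combine on an intensity basis.
air handling unit: 82.0 − 20·log₁₀(49.2/4.4) = 82.0 − 20.97 = 61.03 dB(A).
forklift: 81.9 − 20·log₁₀(12.1/1.4) = 81.9 − 18.73 = 63.17 dB(A).
Σ 10^(L/10) = 3.341e+06 → L_total = 10·log₁₀(3.341e+06) = 65.24 dB(A).

65 dB(A)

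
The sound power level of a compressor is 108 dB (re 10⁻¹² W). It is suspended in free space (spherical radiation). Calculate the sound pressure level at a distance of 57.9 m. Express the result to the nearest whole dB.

The power spreads over a sphere of area 4π·r², so L_p = L_w − 10·log₁₀(4π·r²).
4π·r² = 4.213e+04 m², 10·log₁₀ of that is 46.246 dB.
L_p = 108 − 46.246 = 61.75 dB.

62 dB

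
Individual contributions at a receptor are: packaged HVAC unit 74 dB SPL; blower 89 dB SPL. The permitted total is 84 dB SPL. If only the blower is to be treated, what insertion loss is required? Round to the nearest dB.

Fixed contribution from the other source: Σ 10^(L/10) = 10^(74/10) = 2.512e+07 (74.00 dB SPL).
To meet 84 dB SPL overall, the treated blower may contribute at most 10^(84/10) − 2.512e+07 = 2.261e+08, i.e. 83.54 dB SPL.
So the blower must be reduced from 89 to 83.54 dB SPL: IL = 5.46 dB.

5 dB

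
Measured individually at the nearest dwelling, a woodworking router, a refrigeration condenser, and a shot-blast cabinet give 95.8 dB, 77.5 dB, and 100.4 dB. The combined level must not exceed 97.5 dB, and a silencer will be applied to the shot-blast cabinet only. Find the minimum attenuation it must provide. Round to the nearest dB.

8 dB

Everything except the shot-blast cabinet sums to 10^(95.8/10) + 10^(77.5/10) = 3.858e+09 in linear terms, 95.86 dB.
To meet 97.5 dB overall, the treated shot-blast cabinet may contribute at most 10^(97.5/10) − 3.858e+09 = 1.765e+09, i.e. 92.47 dB.
So the shot-blast cabinet must be reduced from 100.4 to 92.47 dB: IL = 7.93 dB.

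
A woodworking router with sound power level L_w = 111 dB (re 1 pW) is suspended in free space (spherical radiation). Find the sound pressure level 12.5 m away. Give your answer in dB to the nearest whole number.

Free-field spherical radiation: L_p = L_w − 10·log₁₀(4π·r²), r = 12.5 m.
4π·r² = 1963 m², 10·log₁₀ of that is 32.930 dB.
L_p = 111 − 32.930 = 78.07 dB.

78 dB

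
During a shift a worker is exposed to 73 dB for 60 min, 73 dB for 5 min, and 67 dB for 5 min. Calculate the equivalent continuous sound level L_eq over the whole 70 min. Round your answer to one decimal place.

72.8 dB

L_eq = 10·log₁₀[(1/T)·Σ tᵢ·10^(Lᵢ/10)] with T = 70 min.
Σ tᵢ·10^(Lᵢ/10) = 60·10^(73/10) + 5·10^(73/10) + 5·10^(67/10) = 1.322e+09.
L_eq = 10·log₁₀(1.322e+09/70) = 72.76 dB.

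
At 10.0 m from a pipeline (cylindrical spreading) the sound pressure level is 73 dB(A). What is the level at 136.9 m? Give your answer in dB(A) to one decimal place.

61.6 dB(A)

Line-source attenuation: ΔL = 10·log₁₀(r₂/r₁) = 10·log₁₀(136.9/10.0) = 11.364 dB.
L₂ = 73 − 10·log₁₀(136.9/10.0) = 73 − 11.364 = 61.64 dB(A).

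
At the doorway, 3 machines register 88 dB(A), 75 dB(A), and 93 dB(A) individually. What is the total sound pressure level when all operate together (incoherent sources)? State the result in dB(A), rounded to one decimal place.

Incoherent sources combine by intensity addition: L_total = 10·log₁₀(Σ 10^(L_i/10)).
Σ 10^(L/10) = 10^(88/10) + 10^(75/10) + 10^(93/10) = 2.658e+09.
L_total = 10·log₁₀(2.658e+09) = 94.25 dB(A).

94.2 dB(A)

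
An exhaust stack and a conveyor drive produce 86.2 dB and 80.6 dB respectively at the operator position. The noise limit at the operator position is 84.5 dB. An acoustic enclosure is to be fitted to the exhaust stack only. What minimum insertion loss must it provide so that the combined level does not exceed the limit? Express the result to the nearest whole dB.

4 dB

Fixed contribution from the other source: Σ 10^(L/10) = 10^(80.6/10) = 1.148e+08 (80.60 dB).
The limit corresponds to 10^(84.5/10) = 2.818e+08; subtracting the fixed part leaves 1.670e+08 for the exhaust stack, i.e. 82.23 dB.
Required insertion loss = 86.2 − 82.23 = 3.97 dB.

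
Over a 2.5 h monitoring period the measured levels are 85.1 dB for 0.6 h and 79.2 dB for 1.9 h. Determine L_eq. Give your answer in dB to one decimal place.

Weight each interval's intensity by its duration and average over T = 2.5 h:
Σ tᵢ·10^(Lᵢ/10) = 0.6·10^(85.1/10) + 1.9·10^(79.2/10) = 3.522e+08.
L_eq = 10·log₁₀(3.522e+08/2.5) = 81.49 dB.

81.5 dB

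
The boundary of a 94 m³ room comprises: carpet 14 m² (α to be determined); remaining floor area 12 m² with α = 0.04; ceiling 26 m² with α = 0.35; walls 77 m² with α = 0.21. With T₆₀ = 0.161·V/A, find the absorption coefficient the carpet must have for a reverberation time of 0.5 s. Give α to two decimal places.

A = 0.161·V/T₆₀ = 0.161·94/0.5 = 30.27 m² sabins.
Absorption from the other surfaces = 12·0.04 + 26·0.35 + 77·0.21 = 25.75 m², so the carpet must supply 4.52 m² over 14 m².
α = 4.52/14 = 0.323.

0.32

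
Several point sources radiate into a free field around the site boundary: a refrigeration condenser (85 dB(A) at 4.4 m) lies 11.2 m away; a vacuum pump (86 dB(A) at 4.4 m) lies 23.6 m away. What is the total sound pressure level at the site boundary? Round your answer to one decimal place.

78.0 dB(A)

Propagate each source to the receiver with L = L_ref − 20·log₁₀(r/r_ref), then add intensities.
refrigeration condenser: 85 − 20·log₁₀(11.2/4.4) = 85 − 8.12 = 76.88 dB(A).
vacuum pump: 86 − 20·log₁₀(23.6/4.4) = 86 − 14.59 = 71.41 dB(A).
Σ 10^(L/10) = 6.264e+07 → L_total = 10·log₁₀(6.264e+07) = 77.97 dB(A).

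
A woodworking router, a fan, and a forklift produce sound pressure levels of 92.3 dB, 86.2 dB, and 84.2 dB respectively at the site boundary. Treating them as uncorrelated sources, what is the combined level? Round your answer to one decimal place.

93.8 dB

Incoherent sources combine by intensity addition: L_total = 10·log₁₀(Σ 10^(L_i/10)).
Σ 10^(L/10) = 10^(92.3/10) + 10^(86.2/10) + 10^(84.2/10) = 2.378e+09.
L_total = 10·log₁₀(2.378e+09) = 93.76 dB.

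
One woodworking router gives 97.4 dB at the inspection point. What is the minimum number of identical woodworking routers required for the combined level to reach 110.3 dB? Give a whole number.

20

The shortfall is 110.3 − 97.4 = 12.9 dB, and N units add 10·log₁₀ N, so need 10·log₁₀ N ≥ 12.9.
N ≥ 10^(12.9/10) = 19.498, so N = 20.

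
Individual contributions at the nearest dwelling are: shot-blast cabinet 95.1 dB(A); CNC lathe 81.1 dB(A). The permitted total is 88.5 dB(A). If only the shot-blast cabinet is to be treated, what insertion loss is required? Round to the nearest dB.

Fixed contribution from the other source: Σ 10^(L/10) = 10^(81.1/10) = 1.288e+08 (81.10 dB(A)).
To meet 88.5 dB(A) overall, the treated shot-blast cabinet may contribute at most 10^(88.5/10) − 1.288e+08 = 5.791e+08, i.e. 87.63 dB(A).
So the shot-blast cabinet must be reduced from 95.1 to 87.63 dB(A): IL = 7.47 dB.

7 dB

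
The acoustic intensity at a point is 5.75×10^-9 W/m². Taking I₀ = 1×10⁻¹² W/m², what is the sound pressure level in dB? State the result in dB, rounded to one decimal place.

I/I₀ = 5.75×10^-9/10⁻¹² = 5.75×10^3, and L = 10·log₁₀(I/I₀).
L = 10·(0.7597 + 3) = 37.60 dB.

37.6 dB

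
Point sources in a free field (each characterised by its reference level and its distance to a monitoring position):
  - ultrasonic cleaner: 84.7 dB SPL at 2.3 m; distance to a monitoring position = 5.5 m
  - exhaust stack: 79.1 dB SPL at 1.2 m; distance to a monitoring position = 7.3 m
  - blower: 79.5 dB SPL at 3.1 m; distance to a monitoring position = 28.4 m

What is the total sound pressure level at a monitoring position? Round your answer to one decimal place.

77.4 dB SPL

First find each source's level at the receiver (point-source: −20·log₁₀(r/r_ref)), then combine on an intensity basis.
ultrasonic cleaner: 84.7 − 20·log₁₀(5.5/2.3) = 84.7 − 7.57 = 77.13 dB SPL.
exhaust stack: 79.1 − 20·log₁₀(7.3/1.2) = 79.1 − 15.68 = 63.42 dB SPL.
blower: 79.5 − 20·log₁₀(28.4/3.1) = 79.5 − 19.24 = 60.26 dB SPL.
Σ 10^(L/10) = 5.487e+07 → L_total = 10·log₁₀(5.487e+07) = 77.39 dB SPL.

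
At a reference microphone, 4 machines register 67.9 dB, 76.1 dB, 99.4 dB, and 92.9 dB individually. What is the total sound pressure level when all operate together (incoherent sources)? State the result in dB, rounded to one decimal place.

100.3 dB

For uncorrelated sources the intensities add, so convert each level to linear form, sum, and take 10·log₁₀ of the total.
Σ 10^(L/10) = 10^(67.9/10) + 10^(76.1/10) + 10^(99.4/10) + 10^(92.9/10) = 1.071e+10.
L_total = 10·log₁₀(1.071e+10) = 100.30 dB.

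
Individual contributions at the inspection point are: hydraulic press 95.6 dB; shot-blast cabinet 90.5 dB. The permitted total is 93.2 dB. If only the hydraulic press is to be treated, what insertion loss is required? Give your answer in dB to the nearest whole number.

Everything except the hydraulic press sums to 10^(90.5/10) = 1.122e+09 in linear terms, 90.50 dB.
The limit corresponds to 10^(93.2/10) = 2.089e+09; subtracting the fixed part leaves 9.673e+08 for the hydraulic press, i.e. 89.86 dB.
So the hydraulic press must be reduced from 95.6 to 89.86 dB: IL = 5.74 dB.

6 dB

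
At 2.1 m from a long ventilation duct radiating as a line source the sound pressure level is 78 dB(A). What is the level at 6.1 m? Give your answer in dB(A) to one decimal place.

Line-source attenuation: ΔL = 10·log₁₀(r₂/r₁) = 10·log₁₀(6.1/2.1) = 4.631 dB.
L₂ = 78 − 10·log₁₀(6.1/2.1) = 78 − 4.631 = 73.37 dB(A).

73.4 dB(A)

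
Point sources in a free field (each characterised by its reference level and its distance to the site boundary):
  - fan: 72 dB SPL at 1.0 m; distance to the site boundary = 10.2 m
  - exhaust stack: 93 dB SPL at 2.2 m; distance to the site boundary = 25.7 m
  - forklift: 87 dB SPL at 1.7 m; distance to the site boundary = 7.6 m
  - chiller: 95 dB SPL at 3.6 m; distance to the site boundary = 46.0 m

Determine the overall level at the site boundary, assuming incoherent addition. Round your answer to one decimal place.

77.7 dB SPL

Apply inverse-square spreading to bring every level to the receiver, then sum 10^(L/10).
fan: 72 − 20·log₁₀(10.2/1.0) = 72 − 20.17 = 51.83 dB SPL.
exhaust stack: 93 − 20·log₁₀(25.7/2.2) = 93 − 21.35 = 71.65 dB SPL.
forklift: 87 − 20·log₁₀(7.6/1.7) = 87 − 13.01 = 73.99 dB SPL.
chiller: 95 − 20·log₁₀(46.0/3.6) = 95 − 22.13 = 72.87 dB SPL.
Σ 10^(L/10) = 5.922e+07 → L_total = 10·log₁₀(5.922e+07) = 77.72 dB SPL.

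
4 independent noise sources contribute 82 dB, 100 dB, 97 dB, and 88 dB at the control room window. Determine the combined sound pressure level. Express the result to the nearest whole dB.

102 dB

Incoherent sources combine by intensity addition: L_total = 10·log₁₀(Σ 10^(L_i/10)).
Σ 10^(L/10) = 10^(82/10) + 10^(100/10) + 10^(97/10) + 10^(88/10) = 1.580e+10.
L_total = 10·log₁₀(1.580e+10) = 101.99 dB.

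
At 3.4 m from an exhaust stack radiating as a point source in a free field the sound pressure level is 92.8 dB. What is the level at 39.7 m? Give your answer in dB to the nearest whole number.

Spherical spreading from a point source gives a 20·log₁₀(r₂/r₁) drop.
L₂ = 92.8 − 20·log₁₀(39.7/3.4) = 92.8 − 21.346 = 71.45 dB.

71 dB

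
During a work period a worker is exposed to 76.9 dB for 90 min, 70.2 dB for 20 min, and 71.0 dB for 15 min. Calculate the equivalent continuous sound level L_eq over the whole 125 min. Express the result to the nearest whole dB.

76 dB

The energy average is taken in the linear domain: L_eq = 10·log₁₀[(Σ tᵢ·10^(Lᵢ/10))/T], T = 125 min.
Σ tᵢ·10^(Lᵢ/10) = 90·10^(76.9/10) + 20·10^(70.2/10) + 15·10^(71.0/10) = 4.806e+09.
L_eq = 10·log₁₀(4.806e+09/125) = 75.85 dB.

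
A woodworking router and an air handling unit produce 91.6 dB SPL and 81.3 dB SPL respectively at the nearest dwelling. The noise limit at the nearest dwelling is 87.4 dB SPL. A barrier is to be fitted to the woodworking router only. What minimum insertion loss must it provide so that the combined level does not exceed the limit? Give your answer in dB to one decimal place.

5.4 dB

The untreated sources together contribute 10^(81.3/10) = 1.349e+08, i.e. 81.30 dB SPL.
The limit corresponds to 10^(87.4/10) = 5.495e+08; subtracting the fixed part leaves 4.146e+08 for the woodworking router, i.e. 86.18 dB SPL.
So the woodworking router must be reduced from 91.6 to 86.18 dB SPL: IL = 5.42 dB.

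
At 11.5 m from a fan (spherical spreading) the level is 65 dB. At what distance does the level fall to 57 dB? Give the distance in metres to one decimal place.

28.9 m

For a point source L₁ − L₂ = 20·log₁₀(r₂/r₁), so r₂ = r₁·10^((L₁−L₂)/20).
r₂ = 11.5·10^((65−57)/20) = 11.5·10^(8.0/20) = 28.89 m.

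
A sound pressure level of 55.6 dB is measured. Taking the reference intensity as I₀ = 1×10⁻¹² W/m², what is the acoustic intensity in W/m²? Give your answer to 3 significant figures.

3.63e-07 W/m²

L = 10·log₁₀(I/I₀) ⇒ I = I₀·10^(L/10) = 10⁻¹² × 10^5.56.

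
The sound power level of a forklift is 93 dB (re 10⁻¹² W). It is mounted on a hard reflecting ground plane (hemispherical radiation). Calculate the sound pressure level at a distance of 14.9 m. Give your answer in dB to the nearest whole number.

62 dB

L_p = L_w − 10·log₁₀(2π·r²) with r = 14.9 m.
2π·r² = 1395 m², 10·log₁₀ of that is 31.446 dB.
L_p = 93 − 31.446 = 61.55 dB.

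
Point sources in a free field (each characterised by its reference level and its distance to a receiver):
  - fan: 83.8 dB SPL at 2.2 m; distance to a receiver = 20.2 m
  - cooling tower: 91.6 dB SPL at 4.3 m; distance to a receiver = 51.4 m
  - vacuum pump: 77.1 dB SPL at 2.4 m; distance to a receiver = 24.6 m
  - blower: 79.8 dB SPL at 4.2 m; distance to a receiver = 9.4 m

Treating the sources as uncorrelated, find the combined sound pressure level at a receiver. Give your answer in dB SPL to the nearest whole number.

Apply inverse-square spreading to bring every level to the receiver, then sum 10^(L/10).
fan: 83.8 − 20·log₁₀(20.2/2.2) = 83.8 − 19.26 = 64.54 dB SPL.
cooling tower: 91.6 − 20·log₁₀(51.4/4.3) = 91.6 − 21.55 = 70.05 dB SPL.
vacuum pump: 77.1 − 20·log₁₀(24.6/2.4) = 77.1 − 20.21 = 56.89 dB SPL.
blower: 79.8 − 20·log₁₀(9.4/4.2) = 79.8 − 7.00 = 72.80 dB SPL.
Σ 10^(L/10) = 3.251e+07 → L_total = 10·log₁₀(3.251e+07) = 75.12 dB SPL.

75 dB SPL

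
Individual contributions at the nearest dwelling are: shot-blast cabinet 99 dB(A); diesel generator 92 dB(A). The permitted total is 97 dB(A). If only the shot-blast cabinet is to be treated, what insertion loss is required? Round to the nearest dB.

Fixed contribution from the other source: Σ 10^(L/10) = 10^(92/10) = 1.585e+09 (92.00 dB(A)).
To meet 97 dB(A) overall, the treated shot-blast cabinet may contribute at most 10^(97/10) − 1.585e+09 = 3.427e+09, i.e. 95.35 dB(A).
Required insertion loss = 99 − 95.35 = 3.65 dB.

4 dB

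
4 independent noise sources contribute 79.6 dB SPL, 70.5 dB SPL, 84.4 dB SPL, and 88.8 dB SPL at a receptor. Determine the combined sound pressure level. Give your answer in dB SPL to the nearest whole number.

For uncorrelated sources the intensities add, so convert each level to linear form, sum, and take 10·log₁₀ of the total.
Σ 10^(L/10) = 10^(79.6/10) + 10^(70.5/10) + 10^(84.4/10) + 10^(88.8/10) = 1.136e+09.
L_total = 10·log₁₀(1.136e+09) = 90.56 dB SPL.

91 dB SPL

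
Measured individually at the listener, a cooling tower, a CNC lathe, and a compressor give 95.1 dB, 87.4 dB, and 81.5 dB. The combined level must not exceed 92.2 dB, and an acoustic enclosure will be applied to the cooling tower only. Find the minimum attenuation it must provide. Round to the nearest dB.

5 dB

Fixed contribution from the other sources: Σ 10^(L/10) = 10^(87.4/10) + 10^(81.5/10) = 6.908e+08 (88.39 dB).
To meet 92.2 dB overall, the treated cooling tower may contribute at most 10^(92.2/10) − 6.908e+08 = 9.688e+08, i.e. 89.86 dB.
So the cooling tower must be reduced from 95.1 to 89.86 dB: IL = 5.24 dB.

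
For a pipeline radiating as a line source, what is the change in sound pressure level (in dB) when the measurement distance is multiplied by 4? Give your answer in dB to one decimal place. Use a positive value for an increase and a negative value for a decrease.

-6.0 dB

With cylindrical spreading the level changes by −10·log₁₀(r₂/r₁).
ΔL = −10·log₁₀(4) = -6.02 dB.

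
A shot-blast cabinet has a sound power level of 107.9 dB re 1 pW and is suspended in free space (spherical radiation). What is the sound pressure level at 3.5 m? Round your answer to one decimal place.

The power spreads over a sphere of area 4π·r², so L_p = L_w − 10·log₁₀(4π·r²).
4π·r² = 153.9 m², 10·log₁₀ of that is 21.873 dB.
L_p = 107.9 − 21.873 = 86.03 dB.

86.0 dB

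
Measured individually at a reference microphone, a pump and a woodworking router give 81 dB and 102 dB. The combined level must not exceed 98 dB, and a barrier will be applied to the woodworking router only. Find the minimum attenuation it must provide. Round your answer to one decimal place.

Fixed contribution from the other source: Σ 10^(L/10) = 10^(81/10) = 1.259e+08 (81.00 dB).
The limit corresponds to 10^(98/10) = 6.310e+09; subtracting the fixed part leaves 6.184e+09 for the woodworking router, i.e. 97.91 dB.
So the woodworking router must be reduced from 102 to 97.91 dB: IL = 4.09 dB.

4.1 dB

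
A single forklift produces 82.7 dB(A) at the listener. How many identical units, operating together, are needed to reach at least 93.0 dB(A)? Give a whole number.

N identical sources give L₁ + 10·log₁₀ N, so require 10·log₁₀ N ≥ 93.0 − 82.7 = 10.3 dB.
N ≥ 10^(10.3/10) = 10.715, so N = 11.

11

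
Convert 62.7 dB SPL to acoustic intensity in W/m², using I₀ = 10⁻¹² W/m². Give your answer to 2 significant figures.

1.9e-06 W/m²

I = I₀·10^(L/10) = 10⁻¹² × 10^(62.7/10) = 10^(-5.730).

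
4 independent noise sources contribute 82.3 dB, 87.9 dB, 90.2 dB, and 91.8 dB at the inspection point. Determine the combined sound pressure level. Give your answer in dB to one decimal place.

95.2 dB

For uncorrelated sources the intensities add, so convert each level to linear form, sum, and take 10·log₁₀ of the total.
Σ 10^(L/10) = 10^(82.3/10) + 10^(87.9/10) + 10^(90.2/10) + 10^(91.8/10) = 3.347e+09.
L_total = 10·log₁₀(3.347e+09) = 95.25 dB.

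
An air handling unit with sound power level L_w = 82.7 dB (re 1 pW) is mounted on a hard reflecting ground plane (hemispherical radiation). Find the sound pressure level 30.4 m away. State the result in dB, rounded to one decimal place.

45.1 dB

L_p = L_w − 10·log₁₀(2π·r²) with r = 30.4 m.
2π·r² = 5807 m², 10·log₁₀ of that is 37.639 dB.
L_p = 82.7 − 37.639 = 45.06 dB.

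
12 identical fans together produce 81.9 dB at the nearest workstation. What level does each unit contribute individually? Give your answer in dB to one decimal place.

71.1 dB

For N identical incoherent sources L_total = L₁ + 10·log₁₀ N, so L₁ = 81.9 − 10·log₁₀(12) = 81.9 − 10.792.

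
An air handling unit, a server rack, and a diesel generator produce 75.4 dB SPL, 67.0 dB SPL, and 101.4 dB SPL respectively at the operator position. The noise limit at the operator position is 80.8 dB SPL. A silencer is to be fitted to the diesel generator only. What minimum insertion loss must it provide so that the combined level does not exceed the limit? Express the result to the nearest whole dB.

Fixed contribution from the other sources: Σ 10^(L/10) = 10^(75.4/10) + 10^(67.0/10) = 3.969e+07 (75.99 dB SPL).
To meet 80.8 dB SPL overall, the treated diesel generator may contribute at most 10^(80.8/10) − 3.969e+07 = 8.054e+07, i.e. 79.06 dB SPL.
So the diesel generator must be reduced from 101.4 to 79.06 dB SPL: IL = 22.34 dB.

22 dB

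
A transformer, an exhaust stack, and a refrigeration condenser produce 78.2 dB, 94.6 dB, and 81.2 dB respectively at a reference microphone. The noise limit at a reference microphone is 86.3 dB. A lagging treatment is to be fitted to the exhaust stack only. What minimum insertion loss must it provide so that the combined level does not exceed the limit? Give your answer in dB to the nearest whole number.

11 dB

Fixed contribution from the other sources: Σ 10^(L/10) = 10^(78.2/10) + 10^(81.2/10) = 1.979e+08 (82.96 dB).
The limit corresponds to 10^(86.3/10) = 4.266e+08; subtracting the fixed part leaves 2.287e+08 for the exhaust stack, i.e. 83.59 dB.
So the exhaust stack must be reduced from 94.6 to 83.59 dB: IL = 11.01 dB.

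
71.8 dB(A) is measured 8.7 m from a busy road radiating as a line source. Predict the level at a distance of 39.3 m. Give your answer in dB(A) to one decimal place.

65.3 dB(A)

For a line source, L₂ = L₁ − 10·log₁₀(r₂/r₁).
L₂ = 71.8 − 10·log₁₀(39.3/8.7) = 71.8 − 6.549 = 65.25 dB(A).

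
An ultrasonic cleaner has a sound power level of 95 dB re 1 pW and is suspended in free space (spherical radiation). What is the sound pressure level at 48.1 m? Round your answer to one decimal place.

50.4 dB

The power spreads over a sphere of area 4π·r², so L_p = L_w − 10·log₁₀(4π·r²).
4π·r² = 2.907e+04 m², 10·log₁₀ of that is 44.635 dB.
L_p = 95 − 44.635 = 50.36 dB.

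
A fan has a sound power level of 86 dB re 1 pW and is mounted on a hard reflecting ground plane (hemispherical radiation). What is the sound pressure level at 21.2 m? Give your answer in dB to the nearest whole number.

The power spreads over a hemisphere of area 2π·r², so L_p = L_w − 10·log₁₀(2π·r²).
2π·r² = 2824 m², 10·log₁₀ of that is 34.509 dB.
L_p = 86 − 34.509 = 51.49 dB.

51 dB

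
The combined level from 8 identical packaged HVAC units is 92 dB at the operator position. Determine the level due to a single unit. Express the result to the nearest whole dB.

Dividing the total intensity by 8 lowers the level by 10·log₁₀ 8 = 9.031 dB: L₁ = 92 − 9.031.

83 dB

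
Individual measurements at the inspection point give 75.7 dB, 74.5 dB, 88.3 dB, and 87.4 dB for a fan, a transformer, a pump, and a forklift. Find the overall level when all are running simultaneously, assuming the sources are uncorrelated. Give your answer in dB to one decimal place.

Incoherent sources combine by intensity addition: L_total = 10·log₁₀(Σ 10^(L_i/10)).
Σ 10^(L/10) = 10^(75.7/10) + 10^(74.5/10) + 10^(88.3/10) + 10^(87.4/10) = 1.291e+09.
L_total = 10·log₁₀(1.291e+09) = 91.11 dB.

91.1 dB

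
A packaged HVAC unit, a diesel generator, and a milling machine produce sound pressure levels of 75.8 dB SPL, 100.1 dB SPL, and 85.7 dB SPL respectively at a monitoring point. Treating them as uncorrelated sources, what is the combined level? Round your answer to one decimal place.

100.3 dB SPL

For uncorrelated sources the intensities add, so convert each level to linear form, sum, and take 10·log₁₀ of the total.
Σ 10^(L/10) = 10^(75.8/10) + 10^(100.1/10) + 10^(85.7/10) = 1.064e+10.
L_total = 10·log₁₀(1.064e+10) = 100.27 dB SPL.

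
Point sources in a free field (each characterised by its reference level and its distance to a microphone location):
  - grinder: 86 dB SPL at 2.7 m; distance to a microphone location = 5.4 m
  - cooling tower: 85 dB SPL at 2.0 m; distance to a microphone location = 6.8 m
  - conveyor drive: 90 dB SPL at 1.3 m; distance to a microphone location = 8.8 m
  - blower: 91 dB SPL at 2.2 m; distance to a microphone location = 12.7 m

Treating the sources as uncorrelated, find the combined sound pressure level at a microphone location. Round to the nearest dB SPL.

83 dB SPL

Apply inverse-square spreading to bring every level to the receiver, then sum 10^(L/10).
grinder: 86 − 20·log₁₀(5.4/2.7) = 86 − 6.02 = 79.98 dB SPL.
cooling tower: 85 − 20·log₁₀(6.8/2.0) = 85 − 10.63 = 74.37 dB SPL.
conveyor drive: 90 − 20·log₁₀(8.8/1.3) = 90 − 16.61 = 73.39 dB SPL.
blower: 91 − 20·log₁₀(12.7/2.2) = 91 − 15.23 = 75.77 dB SPL.
Σ 10^(L/10) = 1.865e+08 → L_total = 10·log₁₀(1.865e+08) = 82.71 dB SPL.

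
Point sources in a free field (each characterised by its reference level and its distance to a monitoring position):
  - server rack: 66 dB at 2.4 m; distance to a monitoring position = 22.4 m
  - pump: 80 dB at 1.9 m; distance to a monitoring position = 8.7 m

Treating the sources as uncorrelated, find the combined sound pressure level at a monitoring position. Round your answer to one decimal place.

66.8 dB

Apply inverse-square spreading to bring every level to the receiver, then sum 10^(L/10).
server rack: 66 − 20·log₁₀(22.4/2.4) = 66 − 19.40 = 46.60 dB.
pump: 80 − 20·log₁₀(8.7/1.9) = 80 − 13.22 = 66.78 dB.
Σ 10^(L/10) = 4.815e+06 → L_total = 10·log₁₀(4.815e+06) = 66.83 dB.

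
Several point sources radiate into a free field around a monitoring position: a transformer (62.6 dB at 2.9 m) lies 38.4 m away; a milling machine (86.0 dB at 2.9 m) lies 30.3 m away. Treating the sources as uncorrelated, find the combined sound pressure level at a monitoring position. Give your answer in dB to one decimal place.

65.6 dB

Propagate each source to the receiver with L = L_ref − 20·log₁₀(r/r_ref), then add intensities.
transformer: 62.6 − 20·log₁₀(38.4/2.9) = 62.6 − 22.44 = 40.16 dB.
milling machine: 86.0 − 20·log₁₀(30.3/2.9) = 86.0 − 20.38 = 65.62 dB.
Σ 10^(L/10) = 3.657e+06 → L_total = 10·log₁₀(3.657e+06) = 65.63 dB.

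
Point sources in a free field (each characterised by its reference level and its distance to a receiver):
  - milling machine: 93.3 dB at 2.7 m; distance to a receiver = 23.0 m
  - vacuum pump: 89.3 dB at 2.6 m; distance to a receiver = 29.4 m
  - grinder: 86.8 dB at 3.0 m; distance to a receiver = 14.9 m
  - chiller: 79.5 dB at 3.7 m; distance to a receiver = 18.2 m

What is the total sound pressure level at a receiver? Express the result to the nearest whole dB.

78 dB

First find each source's level at the receiver (point-source: −20·log₁₀(r/r_ref)), then combine on an intensity basis.
milling machine: 93.3 − 20·log₁₀(23.0/2.7) = 93.3 − 18.61 = 74.69 dB.
vacuum pump: 89.3 − 20·log₁₀(29.4/2.6) = 89.3 − 21.07 = 68.23 dB.
grinder: 86.8 − 20·log₁₀(14.9/3.0) = 86.8 − 13.92 = 72.88 dB.
chiller: 79.5 − 20·log₁₀(18.2/3.7) = 79.5 − 13.84 = 65.66 dB.
Σ 10^(L/10) = 5.921e+07 → L_total = 10·log₁₀(5.921e+07) = 77.72 dB.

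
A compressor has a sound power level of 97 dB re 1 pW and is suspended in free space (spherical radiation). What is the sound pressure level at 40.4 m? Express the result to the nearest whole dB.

54 dB

Free-field spherical radiation: L_p = L_w − 10·log₁₀(4π·r²), r = 40.4 m.
4π·r² = 2.051e+04 m², 10·log₁₀ of that is 43.120 dB.
L_p = 97 − 43.120 = 53.88 dB.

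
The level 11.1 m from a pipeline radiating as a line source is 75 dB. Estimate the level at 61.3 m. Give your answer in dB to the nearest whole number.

68 dB

Cylindrical spreading from a line source gives a 10·log₁₀(r₂/r₁) drop.
L₂ = 75 − 10·log₁₀(61.3/11.1) = 75 − 7.421 = 67.58 dB.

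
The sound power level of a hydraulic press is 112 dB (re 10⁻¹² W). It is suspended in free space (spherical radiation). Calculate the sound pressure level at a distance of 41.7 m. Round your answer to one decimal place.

68.6 dB

L_p = L_w − 10·log₁₀(4π·r²) with r = 41.7 m.
4π·r² = 2.185e+04 m², 10·log₁₀ of that is 43.395 dB.
L_p = 112 − 43.395 = 68.61 dB.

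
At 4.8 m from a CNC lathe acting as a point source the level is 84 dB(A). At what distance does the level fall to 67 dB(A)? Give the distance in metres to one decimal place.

Point-source spreading drops the level by 20·log₁₀(r₂/r₁); inverting, r₂/r₁ = 10^(ΔL/20).
r₂ = 4.8·10^((84−67)/20) = 4.8·10^(17.0/20) = 33.98 m.

34.0 m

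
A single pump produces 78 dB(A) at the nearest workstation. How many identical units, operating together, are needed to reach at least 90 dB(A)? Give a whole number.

16

N identical sources give L₁ + 10·log₁₀ N, so require 10·log₁₀ N ≥ 90 − 78 = 12.0 dB.
N ≥ 10^(12.0/10) = 15.849, so N = 16.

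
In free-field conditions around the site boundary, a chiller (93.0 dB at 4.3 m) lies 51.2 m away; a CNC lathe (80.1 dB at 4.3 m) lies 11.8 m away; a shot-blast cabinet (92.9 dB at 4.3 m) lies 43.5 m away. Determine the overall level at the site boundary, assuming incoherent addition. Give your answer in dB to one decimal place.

76.7 dB

Propagate each source to the receiver with L = L_ref − 20·log₁₀(r/r_ref), then add intensities.
chiller: 93.0 − 20·log₁₀(51.2/4.3) = 93.0 − 21.52 = 71.48 dB.
CNC lathe: 80.1 − 20·log₁₀(11.8/4.3) = 80.1 − 8.77 = 71.33 dB.
shot-blast cabinet: 92.9 − 20·log₁₀(43.5/4.3) = 92.9 − 20.10 = 72.80 dB.
Σ 10^(L/10) = 4.671e+07 → L_total = 10·log₁₀(4.671e+07) = 76.69 dB.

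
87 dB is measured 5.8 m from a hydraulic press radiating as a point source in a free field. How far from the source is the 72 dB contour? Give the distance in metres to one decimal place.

32.6 m

The 15.0 dB drop corresponds to a distance ratio of 10^(15.0/20) for a point source.
r₂ = 5.8·10^((87−72)/20) = 5.8·10^(15.0/20) = 32.62 m.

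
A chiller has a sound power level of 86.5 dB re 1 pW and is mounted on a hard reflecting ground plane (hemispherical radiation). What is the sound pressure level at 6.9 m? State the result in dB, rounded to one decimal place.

The power spreads over a hemisphere of area 2π·r², so L_p = L_w − 10·log₁₀(2π·r²).
2π·r² = 299.1 m², 10·log₁₀ of that is 24.759 dB.
L_p = 86.5 − 24.759 = 61.74 dB.

61.7 dB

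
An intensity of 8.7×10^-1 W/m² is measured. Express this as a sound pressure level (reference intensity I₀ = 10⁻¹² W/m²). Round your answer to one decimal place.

L = 10·log₁₀(I/I₀) = 10·log₁₀(8.7×10^-1/10⁻¹²) = 10·log₁₀(8.7×10^11).
L = 10·(0.9395 + 11) = 119.40 dB.

119.4 dB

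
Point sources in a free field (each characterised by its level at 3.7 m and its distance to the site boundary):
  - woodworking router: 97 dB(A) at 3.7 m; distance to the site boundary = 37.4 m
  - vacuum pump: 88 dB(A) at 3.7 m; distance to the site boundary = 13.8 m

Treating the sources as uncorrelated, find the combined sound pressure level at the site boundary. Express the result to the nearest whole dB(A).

80 dB(A)

First find each source's level at the receiver (point-source: −20·log₁₀(r/r_ref)), then combine on an intensity basis.
woodworking router: 97 − 20·log₁₀(37.4/3.7) = 97 − 20.09 = 76.91 dB(A).
vacuum pump: 88 − 20·log₁₀(13.8/3.7) = 88 − 11.43 = 76.57 dB(A).
Σ 10^(L/10) = 9.441e+07 → L_total = 10·log₁₀(9.441e+07) = 79.75 dB(A).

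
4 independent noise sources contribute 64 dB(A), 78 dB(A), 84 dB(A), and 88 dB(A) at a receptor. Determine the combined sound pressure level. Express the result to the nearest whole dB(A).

For uncorrelated sources the intensities add, so convert each level to linear form, sum, and take 10·log₁₀ of the total.
Σ 10^(L/10) = 10^(64/10) + 10^(78/10) + 10^(84/10) + 10^(88/10) = 9.478e+08.
L_total = 10·log₁₀(9.478e+08) = 89.77 dB(A).

90 dB(A)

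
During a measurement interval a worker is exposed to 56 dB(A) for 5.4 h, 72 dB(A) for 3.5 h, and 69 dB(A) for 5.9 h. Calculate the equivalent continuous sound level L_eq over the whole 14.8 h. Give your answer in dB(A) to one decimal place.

L_eq = 10·log₁₀[(1/T)·Σ tᵢ·10^(Lᵢ/10)] with T = 14.8 h.
Σ tᵢ·10^(Lᵢ/10) = 5.4·10^(56/10) + 3.5·10^(72/10) + 5.9·10^(69/10) = 1.045e+08.
L_eq = 10·log₁₀(1.045e+08/14.8) = 68.49 dB(A).

68.5 dB(A)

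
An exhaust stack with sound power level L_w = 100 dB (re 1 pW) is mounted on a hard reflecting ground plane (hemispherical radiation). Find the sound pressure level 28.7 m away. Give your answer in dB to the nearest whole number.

The power spreads over a hemisphere of area 2π·r², so L_p = L_w − 10·log₁₀(2π·r²).
2π·r² = 5175 m², 10·log₁₀ of that is 37.139 dB.
L_p = 100 − 37.139 = 62.86 dB.

63 dB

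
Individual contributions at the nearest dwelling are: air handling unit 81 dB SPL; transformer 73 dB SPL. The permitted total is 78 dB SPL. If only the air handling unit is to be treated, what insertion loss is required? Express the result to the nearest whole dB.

5 dB

The untreated sources together contribute 10^(73/10) = 1.995e+07, i.e. 73.00 dB SPL.
To meet 78 dB SPL overall, the treated air handling unit may contribute at most 10^(78/10) − 1.995e+07 = 4.314e+07, i.e. 76.35 dB SPL.
Required insertion loss = 81 − 76.35 = 4.65 dB.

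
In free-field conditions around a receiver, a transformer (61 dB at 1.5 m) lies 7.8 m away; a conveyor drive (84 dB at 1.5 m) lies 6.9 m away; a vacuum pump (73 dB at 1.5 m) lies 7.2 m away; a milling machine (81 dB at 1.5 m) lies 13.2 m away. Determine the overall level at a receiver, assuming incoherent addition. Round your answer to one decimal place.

First find each source's level at the receiver (point-source: −20·log₁₀(r/r_ref)), then combine on an intensity basis.
transformer: 61 − 20·log₁₀(7.8/1.5) = 61 − 14.32 = 46.68 dB.
conveyor drive: 84 − 20·log₁₀(6.9/1.5) = 84 − 13.26 = 70.74 dB.
vacuum pump: 73 − 20·log₁₀(7.2/1.5) = 73 − 13.62 = 59.38 dB.
milling machine: 81 − 20·log₁₀(13.2/1.5) = 81 − 18.89 = 62.11 dB.
Σ 10^(L/10) = 1.441e+07 → L_total = 10·log₁₀(1.441e+07) = 71.59 dB.

71.6 dB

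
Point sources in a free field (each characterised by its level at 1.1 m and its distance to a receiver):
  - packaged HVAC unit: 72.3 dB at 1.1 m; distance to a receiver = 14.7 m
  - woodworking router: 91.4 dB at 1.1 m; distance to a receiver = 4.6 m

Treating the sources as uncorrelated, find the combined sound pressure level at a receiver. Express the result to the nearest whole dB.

79 dB

First find each source's level at the receiver (point-source: −20·log₁₀(r/r_ref)), then combine on an intensity basis.
packaged HVAC unit: 72.3 − 20·log₁₀(14.7/1.1) = 72.3 − 22.52 = 49.78 dB.
woodworking router: 91.4 − 20·log₁₀(4.6/1.1) = 91.4 − 12.43 = 78.97 dB.
Σ 10^(L/10) = 7.903e+07 → L_total = 10·log₁₀(7.903e+07) = 78.98 dB.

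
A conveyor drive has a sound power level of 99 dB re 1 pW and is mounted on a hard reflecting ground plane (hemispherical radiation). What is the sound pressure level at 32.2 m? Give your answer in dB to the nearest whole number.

61 dB

L_p = L_w − 10·log₁₀(2π·r²) with r = 32.2 m.
2π·r² = 6515 m², 10·log₁₀ of that is 38.139 dB.
L_p = 99 − 38.139 = 60.86 dB.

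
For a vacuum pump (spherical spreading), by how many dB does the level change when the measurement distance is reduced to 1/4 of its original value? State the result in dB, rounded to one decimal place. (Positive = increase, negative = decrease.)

With spherical spreading the level changes by −20·log₁₀(r₂/r₁).
ΔL = −20·log₁₀(0.25) = +12.04 dB.

+12.0 dB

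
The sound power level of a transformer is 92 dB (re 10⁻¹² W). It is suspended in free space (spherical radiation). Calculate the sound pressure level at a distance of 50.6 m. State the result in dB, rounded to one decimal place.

Free-field spherical radiation: L_p = L_w − 10·log₁₀(4π·r²), r = 50.6 m.
4π·r² = 3.217e+04 m², 10·log₁₀ of that is 45.075 dB.
L_p = 92 − 45.075 = 46.92 dB.

46.9 dB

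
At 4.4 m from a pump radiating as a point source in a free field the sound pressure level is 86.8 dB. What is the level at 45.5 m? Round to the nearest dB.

67 dB

Point-source attenuation: ΔL = 20·log₁₀(r₂/r₁) = 20·log₁₀(45.5/4.4) = 20.291 dB.
L₂ = 86.8 − 20·log₁₀(45.5/4.4) = 86.8 − 20.291 = 66.51 dB.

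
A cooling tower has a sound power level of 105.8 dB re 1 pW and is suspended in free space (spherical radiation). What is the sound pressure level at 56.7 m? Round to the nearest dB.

60 dB

The power spreads over a sphere of area 4π·r², so L_p = L_w − 10·log₁₀(4π·r²).
4π·r² = 4.04e+04 m², 10·log₁₀ of that is 46.064 dB.
L_p = 105.8 − 46.064 = 59.74 dB.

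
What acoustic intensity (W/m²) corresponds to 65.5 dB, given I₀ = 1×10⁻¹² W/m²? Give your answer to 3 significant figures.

3.55e-06 W/m²

L = 10·log₁₀(I/I₀) ⇒ I = I₀·10^(L/10) = 10⁻¹² × 10^6.55.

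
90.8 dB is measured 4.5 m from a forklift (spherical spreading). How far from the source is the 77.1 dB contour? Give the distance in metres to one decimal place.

The 13.7 dB drop corresponds to a distance ratio of 10^(13.7/20) for a point source.
r₂ = 4.5·10^((90.8−77.1)/20) = 4.5·10^(13.7/20) = 21.79 m.

21.8 m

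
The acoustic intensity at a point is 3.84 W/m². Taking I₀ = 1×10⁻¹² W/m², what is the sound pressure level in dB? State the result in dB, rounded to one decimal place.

Dividing by I₀ shifts the exponent by 12: I/I₀ = 3.84×10^12.
L = 10·(0.5843 + 12) = 125.84 dB.

125.8 dB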